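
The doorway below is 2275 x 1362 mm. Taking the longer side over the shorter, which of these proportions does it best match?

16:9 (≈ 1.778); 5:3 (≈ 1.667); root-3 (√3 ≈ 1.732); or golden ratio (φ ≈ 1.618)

Ratio = 2275 / 1362 ≈ 1.670.
Distances: 16:9 1.778 (Δ 0.108); 5:3 1.667 (Δ 0.003); root-3 1.732 (Δ 0.062); golden ratio 1.618 (Δ 0.052).

5:3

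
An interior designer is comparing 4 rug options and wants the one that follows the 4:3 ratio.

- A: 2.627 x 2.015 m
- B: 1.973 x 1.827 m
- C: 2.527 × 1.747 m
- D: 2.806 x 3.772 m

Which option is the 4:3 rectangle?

D

Target 4:3 ≈ 1.333.
A: 1.304 (Δ0.029)  B: 1.080 (Δ0.253)  C: 1.446 (Δ0.113)  D: 1.344 (Δ0.011)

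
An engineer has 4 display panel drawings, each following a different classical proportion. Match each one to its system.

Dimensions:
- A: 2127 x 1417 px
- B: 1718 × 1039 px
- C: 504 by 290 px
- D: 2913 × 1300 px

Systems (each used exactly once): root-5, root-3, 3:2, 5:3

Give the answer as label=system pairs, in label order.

A=3:2, B=5:3, C=root-3, D=root-5

A = 2127/1417 ≈ 1.501 → 3:2 (1.500)
B = 1718/1039 ≈ 1.654 → 5:3 (1.667)
C = 504/290 ≈ 1.738 → root-3 (1.732)
D = 2913/1300 ≈ 2.241 → root-5 (2.236)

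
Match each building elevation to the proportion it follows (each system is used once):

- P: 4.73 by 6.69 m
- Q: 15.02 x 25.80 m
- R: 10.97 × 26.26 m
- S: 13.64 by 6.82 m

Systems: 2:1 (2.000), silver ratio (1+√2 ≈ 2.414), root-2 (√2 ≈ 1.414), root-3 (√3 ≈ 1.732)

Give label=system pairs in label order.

Ratios: P ≈ 1.414; Q ≈ 1.718; R ≈ 2.394; S ≈ 2.000.
Targets: 2:1 ≈ 2.000; silver ratio ≈ 2.414; root-2 ≈ 1.414; root-3 ≈ 1.732.

P=root-2, Q=root-3, R=silver ratio, S=2:1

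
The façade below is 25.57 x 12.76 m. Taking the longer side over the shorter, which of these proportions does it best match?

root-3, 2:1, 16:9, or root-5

2:1

25.57/12.76 ≈ 2.004. Nearest candidates are 2:1 (2.000, off by 0.004) and 16:9 (1.778, off by 0.226).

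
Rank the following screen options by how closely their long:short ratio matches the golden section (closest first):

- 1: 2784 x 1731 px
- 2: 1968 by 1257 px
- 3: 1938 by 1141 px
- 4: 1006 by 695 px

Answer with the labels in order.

1, 2, 3, 4

Ratios: 1 = 2784 / 1731 ≈ 1.608; 2 = 1968 / 1257 ≈ 1.566; 3 = 1938 / 1141 ≈ 1.699; 4 = 1006 / 695 ≈ 1.447.
|Δ from 1.618|: 1 0.010; 2 0.052; 3 0.081; 4 0.171.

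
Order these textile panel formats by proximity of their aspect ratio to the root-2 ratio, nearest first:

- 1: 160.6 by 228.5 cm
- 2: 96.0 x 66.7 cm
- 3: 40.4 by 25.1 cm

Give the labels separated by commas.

1: 228.5/160.6 ≈ 1.423 → |1.423 − 1.414| = 0.009
2: 96.0/66.7 ≈ 1.439 → |1.439 − 1.414| = 0.025
3: 40.4/25.1 ≈ 1.610 → |1.610 − 1.414| = 0.196

1, 2, 3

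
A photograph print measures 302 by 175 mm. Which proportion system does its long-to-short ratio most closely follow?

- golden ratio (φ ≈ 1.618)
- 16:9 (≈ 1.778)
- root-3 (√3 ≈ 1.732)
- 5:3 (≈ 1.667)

302/175 ≈ 1.726. Nearest candidates are root-3 (1.732, off by 0.006) and 16:9 (1.778, off by 0.052).

root-3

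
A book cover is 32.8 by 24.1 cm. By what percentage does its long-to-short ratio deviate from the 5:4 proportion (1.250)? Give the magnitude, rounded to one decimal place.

Ratio = 32.8 / 24.1 ≈ 1.3610.
Ideal 5:4 = 1.2500. |1.3610 − 1.2500| / 1.2500 ≈ 8.88% → 8.9%.

8.9%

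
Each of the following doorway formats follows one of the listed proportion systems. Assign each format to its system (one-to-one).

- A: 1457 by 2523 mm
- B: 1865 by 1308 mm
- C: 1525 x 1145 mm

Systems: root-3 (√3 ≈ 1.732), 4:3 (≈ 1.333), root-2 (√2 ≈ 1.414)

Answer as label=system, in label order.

A = 2523/1457 ≈ 1.732 → root-3 (1.732)
B = 1865/1308 ≈ 1.426 → root-2 (1.414)
C = 1525/1145 ≈ 1.332 → 4:3 (1.333)

A=root-3, B=root-2, C=4:3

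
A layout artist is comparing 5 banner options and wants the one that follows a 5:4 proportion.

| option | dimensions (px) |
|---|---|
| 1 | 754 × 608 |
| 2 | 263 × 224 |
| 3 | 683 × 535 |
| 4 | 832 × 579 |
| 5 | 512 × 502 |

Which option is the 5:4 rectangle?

1

Ratios (long/short): 1 ≈ 1.240; 2 ≈ 1.174; 3 ≈ 1.277; 4 ≈ 1.437; 5 ≈ 1.020.
5:4 ≈ 1.250; option 1 is nearest (Δ 0.010).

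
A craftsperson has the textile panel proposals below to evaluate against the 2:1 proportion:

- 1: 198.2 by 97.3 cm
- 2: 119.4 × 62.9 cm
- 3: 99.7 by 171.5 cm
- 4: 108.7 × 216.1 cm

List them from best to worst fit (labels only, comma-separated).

Ratios: 1 = 198.2 / 97.3 ≈ 2.037; 2 = 119.4 / 62.9 ≈ 1.898; 3 = 171.5 / 99.7 ≈ 1.720; 4 = 216.1 / 108.7 ≈ 1.988.
|Δ from 2.000|: 1 0.037; 2 0.102; 3 0.280; 4 0.012.

4, 1, 2, 3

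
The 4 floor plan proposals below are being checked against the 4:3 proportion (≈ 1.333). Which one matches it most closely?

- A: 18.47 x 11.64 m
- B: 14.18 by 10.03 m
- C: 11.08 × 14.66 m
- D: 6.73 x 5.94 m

C

Target 4:3 ≈ 1.333.
A: 1.587 (Δ0.254)  B: 1.414 (Δ0.081)  C: 1.323 (Δ0.010)  D: 1.133 (Δ0.200)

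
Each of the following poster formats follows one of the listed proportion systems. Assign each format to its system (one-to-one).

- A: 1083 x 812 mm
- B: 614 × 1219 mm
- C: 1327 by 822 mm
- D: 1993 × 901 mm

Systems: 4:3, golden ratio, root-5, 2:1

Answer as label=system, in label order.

A=4:3, B=2:1, C=golden ratio, D=root-5

A = 1083/812 ≈ 1.334 → 4:3 (1.333)
B = 1219/614 ≈ 1.985 → 2:1 (2.000)
C = 1327/822 ≈ 1.614 → golden ratio (1.618)
D = 1993/901 ≈ 2.212 → root-5 (2.236)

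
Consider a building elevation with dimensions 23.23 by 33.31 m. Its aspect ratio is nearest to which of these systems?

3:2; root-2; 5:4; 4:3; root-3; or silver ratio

root-2

33.31/23.23 ≈ 1.434. Nearest candidates are root-2 (1.414, off by 0.020) and 3:2 (1.500, off by 0.066).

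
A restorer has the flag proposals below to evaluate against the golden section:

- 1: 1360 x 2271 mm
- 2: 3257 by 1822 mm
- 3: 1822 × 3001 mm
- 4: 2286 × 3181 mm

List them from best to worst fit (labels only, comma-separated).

3, 1, 2, 4

Ratios: 1 = 2271 / 1360 ≈ 1.670; 2 = 3257 / 1822 ≈ 1.788; 3 = 3001 / 1822 ≈ 1.647; 4 = 3181 / 2286 ≈ 1.392.
|Δ from 1.618|: 1 0.052; 2 0.170; 3 0.029; 4 0.226.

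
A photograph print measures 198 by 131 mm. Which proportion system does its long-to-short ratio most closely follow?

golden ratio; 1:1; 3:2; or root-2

3:2

198/131 ≈ 1.511. Nearest candidates are 3:2 (1.500, off by 0.011) and root-2 (1.414, off by 0.097).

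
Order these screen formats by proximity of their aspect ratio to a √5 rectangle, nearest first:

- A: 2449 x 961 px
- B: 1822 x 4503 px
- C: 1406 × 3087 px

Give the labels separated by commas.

A: 2449/961 ≈ 2.548 → |2.548 − 2.236| = 0.312
B: 4503/1822 ≈ 2.471 → |2.471 − 2.236| = 0.235
C: 3087/1406 ≈ 2.196 → |2.196 − 2.236| = 0.040

C, B, A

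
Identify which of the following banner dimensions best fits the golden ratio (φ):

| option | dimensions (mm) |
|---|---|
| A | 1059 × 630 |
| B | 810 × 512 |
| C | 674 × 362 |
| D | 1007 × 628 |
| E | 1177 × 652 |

D

Ratios (long/short): A ≈ 1.681; B ≈ 1.582; C ≈ 1.862; D ≈ 1.604; E ≈ 1.805.
golden ratio ≈ 1.618; option D is nearest (Δ 0.014).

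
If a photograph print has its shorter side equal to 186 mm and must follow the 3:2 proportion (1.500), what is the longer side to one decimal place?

3:2 = 1.50000.
Longer side = 186 × 1.50000 ≈ 279.000 → 279.0 mm.

279.0 mm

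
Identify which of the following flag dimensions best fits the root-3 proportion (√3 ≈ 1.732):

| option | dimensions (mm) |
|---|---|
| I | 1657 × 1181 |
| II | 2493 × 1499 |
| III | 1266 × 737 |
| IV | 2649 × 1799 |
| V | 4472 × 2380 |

III

Ratios (long/short): I ≈ 1.403; II ≈ 1.663; III ≈ 1.718; IV ≈ 1.472; V ≈ 1.879.
root-3 ≈ 1.732; option III is nearest (Δ 0.014).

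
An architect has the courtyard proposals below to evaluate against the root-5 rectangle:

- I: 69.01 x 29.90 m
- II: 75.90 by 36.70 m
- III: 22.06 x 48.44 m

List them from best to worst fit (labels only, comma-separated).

III, I, II

I: 69.01/29.90 ≈ 2.308 → |2.308 − 2.236| = 0.072
II: 75.90/36.70 ≈ 2.068 → |2.068 − 2.236| = 0.168
III: 48.44/22.06 ≈ 2.196 → |2.196 − 2.236| = 0.040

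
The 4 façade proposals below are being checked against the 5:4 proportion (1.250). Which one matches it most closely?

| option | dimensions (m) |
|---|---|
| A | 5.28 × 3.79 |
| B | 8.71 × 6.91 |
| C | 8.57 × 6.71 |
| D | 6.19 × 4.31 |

Target 5:4 ≈ 1.250.
A: 1.393 (Δ0.143)  B: 1.260 (Δ0.010)  C: 1.277 (Δ0.027)  D: 1.436 (Δ0.186)

B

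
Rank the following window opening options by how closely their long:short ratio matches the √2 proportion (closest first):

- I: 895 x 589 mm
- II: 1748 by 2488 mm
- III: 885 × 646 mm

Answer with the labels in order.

II, III, I

Ratios: I = 895 / 589 ≈ 1.520; II = 2488 / 1748 ≈ 1.423; III = 885 / 646 ≈ 1.370.
|Δ from 1.414|: I 0.106; II 0.009; III 0.044.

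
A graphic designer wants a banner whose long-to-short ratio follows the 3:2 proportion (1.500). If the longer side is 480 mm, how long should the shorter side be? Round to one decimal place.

320.0 mm

3:2 = 1.50000.
Shorter side = 480 ÷ 1.50000 ≈ 320.000 → 320.0 mm.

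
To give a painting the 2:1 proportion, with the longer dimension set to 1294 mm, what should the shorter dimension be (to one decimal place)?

647.0 mm

2:1 = 2.00000.
Shorter side = 1294 ÷ 2.00000 ≈ 647.000 → 647.0 mm.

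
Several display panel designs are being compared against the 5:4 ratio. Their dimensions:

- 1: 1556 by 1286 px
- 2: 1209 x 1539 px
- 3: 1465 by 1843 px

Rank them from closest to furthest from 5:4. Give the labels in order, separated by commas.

3, 2, 1

1: 1556/1286 ≈ 1.210 → |1.210 − 1.250| = 0.040
2: 1539/1209 ≈ 1.273 → |1.273 − 1.250| = 0.023
3: 1843/1465 ≈ 1.258 → |1.258 − 1.250| = 0.008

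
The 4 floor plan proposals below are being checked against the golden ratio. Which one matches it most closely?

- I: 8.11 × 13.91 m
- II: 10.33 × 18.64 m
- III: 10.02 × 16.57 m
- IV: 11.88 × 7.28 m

Target golden ratio ≈ 1.618.
I: 1.715 (Δ0.097)  II: 1.804 (Δ0.186)  III: 1.654 (Δ0.036)  IV: 1.632 (Δ0.014)

IV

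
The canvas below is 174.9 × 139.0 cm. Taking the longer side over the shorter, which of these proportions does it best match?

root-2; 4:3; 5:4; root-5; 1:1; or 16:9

5:4

174.9/139.0 ≈ 1.258. Nearest candidates are 5:4 (1.250, off by 0.008) and 4:3 (1.333, off by 0.075).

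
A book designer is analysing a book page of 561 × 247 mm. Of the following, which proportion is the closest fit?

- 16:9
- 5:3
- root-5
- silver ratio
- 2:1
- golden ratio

root-5

561/247 ≈ 2.271. Nearest candidates are root-5 (2.236, off by 0.035) and silver ratio (2.414, off by 0.143).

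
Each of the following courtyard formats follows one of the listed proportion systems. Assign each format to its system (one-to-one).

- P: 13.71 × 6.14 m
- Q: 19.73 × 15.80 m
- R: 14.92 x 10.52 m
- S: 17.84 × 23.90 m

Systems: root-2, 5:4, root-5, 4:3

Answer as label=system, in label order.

P = 13.71/6.14 ≈ 2.233 → root-5 (2.236)
Q = 19.73/15.80 ≈ 1.249 → 5:4 (1.250)
R = 14.92/10.52 ≈ 1.418 → root-2 (1.414)
S = 23.90/17.84 ≈ 1.340 → 4:3 (1.333)

P=root-5, Q=5:4, R=root-2, S=4:3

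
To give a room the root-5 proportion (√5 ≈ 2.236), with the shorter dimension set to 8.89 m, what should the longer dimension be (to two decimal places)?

19.88 m

root-5 ≈ 2.23607.
Longer side = 8.89 × 2.23607 ≈ 19.8787 → 19.88 m.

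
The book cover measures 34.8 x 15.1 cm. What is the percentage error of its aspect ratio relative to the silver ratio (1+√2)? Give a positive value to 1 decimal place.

4.5%

Ratio = 34.8 / 15.1 ≈ 2.3046.
Ideal silver ratio ≈ 2.4142. |2.3046 − 2.4142| / 2.4142 ≈ 4.54% → 4.5%.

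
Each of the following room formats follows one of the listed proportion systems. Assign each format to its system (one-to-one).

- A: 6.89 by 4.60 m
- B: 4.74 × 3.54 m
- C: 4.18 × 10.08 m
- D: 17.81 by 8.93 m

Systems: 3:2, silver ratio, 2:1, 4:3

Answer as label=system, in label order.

A=3:2, B=4:3, C=silver ratio, D=2:1

Ratios: A ≈ 1.498; B ≈ 1.339; C ≈ 2.411; D ≈ 1.994.
Targets: 3:2 ≈ 1.500; silver ratio ≈ 2.414; 2:1 ≈ 2.000; 4:3 ≈ 1.333.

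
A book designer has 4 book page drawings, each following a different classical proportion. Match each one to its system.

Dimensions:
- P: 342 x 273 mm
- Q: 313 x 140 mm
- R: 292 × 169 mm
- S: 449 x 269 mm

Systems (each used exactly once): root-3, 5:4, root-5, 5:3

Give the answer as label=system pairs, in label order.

P=5:4, Q=root-5, R=root-3, S=5:3

Ratios: P ≈ 1.253; Q ≈ 2.236; R ≈ 1.728; S ≈ 1.669.
Targets: root-3 ≈ 1.732; 5:4 ≈ 1.250; root-5 ≈ 2.236; 5:3 ≈ 1.667.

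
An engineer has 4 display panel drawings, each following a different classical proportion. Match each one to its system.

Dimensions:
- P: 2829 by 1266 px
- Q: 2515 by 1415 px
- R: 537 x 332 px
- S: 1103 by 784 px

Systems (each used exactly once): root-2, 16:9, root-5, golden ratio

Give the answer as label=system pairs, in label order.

P=root-5, Q=16:9, R=golden ratio, S=root-2

P = 2829/1266 ≈ 2.235 → root-5 (2.236)
Q = 2515/1415 ≈ 1.777 → 16:9 (1.778)
R = 537/332 ≈ 1.617 → golden ratio (1.618)
S = 1103/784 ≈ 1.407 → root-2 (1.414)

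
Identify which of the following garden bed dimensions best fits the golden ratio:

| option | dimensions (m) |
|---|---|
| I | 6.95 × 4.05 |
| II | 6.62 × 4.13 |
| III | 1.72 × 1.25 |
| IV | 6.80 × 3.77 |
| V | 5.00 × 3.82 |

Target golden ratio ≈ 1.618.
I: 1.716 (Δ0.098)  II: 1.603 (Δ0.015)  III: 1.376 (Δ0.242)  IV: 1.804 (Δ0.186)  V: 1.309 (Δ0.309)

II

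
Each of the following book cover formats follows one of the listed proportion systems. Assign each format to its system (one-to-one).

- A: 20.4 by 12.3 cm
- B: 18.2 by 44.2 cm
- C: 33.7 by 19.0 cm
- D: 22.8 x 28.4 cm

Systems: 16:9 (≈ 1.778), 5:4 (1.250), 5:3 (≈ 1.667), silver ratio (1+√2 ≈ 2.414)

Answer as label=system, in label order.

A=5:3, B=silver ratio, C=16:9, D=5:4

A = 20.4/12.3 ≈ 1.659 → 5:3 (1.667)
B = 44.2/18.2 ≈ 2.429 → silver ratio (2.414)
C = 33.7/19.0 ≈ 1.774 → 16:9 (1.778)
D = 28.4/22.8 ≈ 1.246 → 5:4 (1.250)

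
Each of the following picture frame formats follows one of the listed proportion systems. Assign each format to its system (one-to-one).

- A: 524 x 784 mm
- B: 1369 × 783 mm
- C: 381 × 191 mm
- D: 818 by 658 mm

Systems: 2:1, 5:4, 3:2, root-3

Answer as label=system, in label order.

A=3:2, B=root-3, C=2:1, D=5:4

Ratios: A ≈ 1.496; B ≈ 1.748; C ≈ 1.995; D ≈ 1.243.
Targets: 2:1 ≈ 2.000; 5:4 ≈ 1.250; 3:2 ≈ 1.500; root-3 ≈ 1.732.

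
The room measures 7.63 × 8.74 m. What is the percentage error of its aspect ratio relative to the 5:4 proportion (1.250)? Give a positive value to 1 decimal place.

Ratio = 8.74 / 7.63 ≈ 1.1455.
Ideal 5:4 = 1.2500. |1.1455 − 1.2500| / 1.2500 ≈ 8.36% → 8.4%.

8.4%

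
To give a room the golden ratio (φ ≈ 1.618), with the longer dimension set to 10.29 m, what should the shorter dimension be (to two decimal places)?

6.36 m

golden ratio ≈ 1.61803.
Shorter side = 10.29 ÷ 1.61803 ≈ 6.3596 → 6.36 m.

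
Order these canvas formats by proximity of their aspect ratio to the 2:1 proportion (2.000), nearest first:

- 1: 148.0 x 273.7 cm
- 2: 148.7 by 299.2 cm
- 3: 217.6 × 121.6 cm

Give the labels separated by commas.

2, 1, 3

1: 273.7/148.0 ≈ 1.849 → |1.849 − 2.000| = 0.151
2: 299.2/148.7 ≈ 2.012 → |2.012 − 2.000| = 0.012
3: 217.6/121.6 ≈ 1.789 → |1.789 − 2.000| = 0.211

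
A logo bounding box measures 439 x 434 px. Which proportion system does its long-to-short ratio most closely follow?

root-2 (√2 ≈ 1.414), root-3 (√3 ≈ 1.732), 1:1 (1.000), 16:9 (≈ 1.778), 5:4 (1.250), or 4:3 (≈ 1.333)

Ratio = 439 / 434 ≈ 1.012.
Distances: root-2 1.414 (Δ 0.402); root-3 1.732 (Δ 0.720); 1:1 1.000 (Δ 0.012); 16:9 1.778 (Δ 0.766); 5:4 1.250 (Δ 0.238); 4:3 1.333 (Δ 0.321).

1:1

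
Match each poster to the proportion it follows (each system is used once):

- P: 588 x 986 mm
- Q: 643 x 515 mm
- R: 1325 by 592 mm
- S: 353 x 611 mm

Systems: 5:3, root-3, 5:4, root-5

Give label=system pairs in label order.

P=5:3, Q=5:4, R=root-5, S=root-3

P = 986/588 ≈ 1.677 → 5:3 (1.667)
Q = 643/515 ≈ 1.249 → 5:4 (1.250)
R = 1325/592 ≈ 2.238 → root-5 (2.236)
S = 611/353 ≈ 1.731 → root-3 (1.732)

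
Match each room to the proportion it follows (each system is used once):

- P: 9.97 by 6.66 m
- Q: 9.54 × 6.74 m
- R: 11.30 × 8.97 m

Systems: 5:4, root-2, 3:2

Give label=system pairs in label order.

P = 9.97/6.66 ≈ 1.497 → 3:2 (1.500)
Q = 9.54/6.74 ≈ 1.415 → root-2 (1.414)
R = 11.30/8.97 ≈ 1.260 → 5:4 (1.250)

P=3:2, Q=root-2, R=5:4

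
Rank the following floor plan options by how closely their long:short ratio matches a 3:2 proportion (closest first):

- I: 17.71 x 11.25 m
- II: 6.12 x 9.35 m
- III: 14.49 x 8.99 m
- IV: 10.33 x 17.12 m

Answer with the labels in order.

II, I, III, IV

Ratios: I = 17.71 / 11.25 ≈ 1.574; II = 9.35 / 6.12 ≈ 1.528; III = 14.49 / 8.99 ≈ 1.612; IV = 17.12 / 10.33 ≈ 1.657.
|Δ from 1.500|: I 0.074; II 0.028; III 0.112; IV 0.157.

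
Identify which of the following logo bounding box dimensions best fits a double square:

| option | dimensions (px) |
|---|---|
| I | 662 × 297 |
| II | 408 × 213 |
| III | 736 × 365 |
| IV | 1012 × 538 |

III

Target 2:1 ≈ 2.000.
I: 2.229 (Δ0.229)  II: 1.915 (Δ0.085)  III: 2.016 (Δ0.016)  IV: 1.881 (Δ0.119)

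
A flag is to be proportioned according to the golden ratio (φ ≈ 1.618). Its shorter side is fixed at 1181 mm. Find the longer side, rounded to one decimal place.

1910.9 mm

golden ratio ≈ 1.61803.
Longer side = 1181 × 1.61803 ≈ 1910.893 → 1910.9 mm.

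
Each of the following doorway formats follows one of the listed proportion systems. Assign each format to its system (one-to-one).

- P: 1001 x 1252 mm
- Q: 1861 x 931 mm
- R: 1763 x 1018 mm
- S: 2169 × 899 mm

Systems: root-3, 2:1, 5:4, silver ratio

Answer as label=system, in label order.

P = 1252/1001 ≈ 1.251 → 5:4 (1.250)
Q = 1861/931 ≈ 1.999 → 2:1 (2.000)
R = 1763/1018 ≈ 1.732 → root-3 (1.732)
S = 2169/899 ≈ 2.413 → silver ratio (2.414)

P=5:4, Q=2:1, R=root-3, S=silver ratio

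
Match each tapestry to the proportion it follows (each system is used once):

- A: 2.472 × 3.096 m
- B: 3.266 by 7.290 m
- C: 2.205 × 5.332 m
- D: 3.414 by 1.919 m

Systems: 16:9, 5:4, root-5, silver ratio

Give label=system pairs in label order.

Ratios: A ≈ 1.252; B ≈ 2.232; C ≈ 2.418; D ≈ 1.779.
Targets: 16:9 ≈ 1.778; 5:4 ≈ 1.250; root-5 ≈ 2.236; silver ratio ≈ 2.414.

A=5:4, B=root-5, C=silver ratio, D=16:9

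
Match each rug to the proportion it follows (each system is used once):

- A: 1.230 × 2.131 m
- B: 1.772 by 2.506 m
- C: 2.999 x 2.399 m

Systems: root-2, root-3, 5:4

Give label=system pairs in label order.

A=root-3, B=root-2, C=5:4

A = 2.131/1.230 ≈ 1.733 → root-3 (1.732)
B = 2.506/1.772 ≈ 1.414 → root-2 (1.414)
C = 2.999/2.399 ≈ 1.250 → 5:4 (1.250)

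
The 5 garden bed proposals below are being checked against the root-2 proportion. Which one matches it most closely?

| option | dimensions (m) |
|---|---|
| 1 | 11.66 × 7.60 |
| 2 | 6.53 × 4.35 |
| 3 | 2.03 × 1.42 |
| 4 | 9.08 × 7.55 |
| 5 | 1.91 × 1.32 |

Ratios (long/short): 1 ≈ 1.534; 2 ≈ 1.501; 3 ≈ 1.430; 4 ≈ 1.203; 5 ≈ 1.447.
root-2 ≈ 1.414; option 3 is nearest (Δ 0.016).

3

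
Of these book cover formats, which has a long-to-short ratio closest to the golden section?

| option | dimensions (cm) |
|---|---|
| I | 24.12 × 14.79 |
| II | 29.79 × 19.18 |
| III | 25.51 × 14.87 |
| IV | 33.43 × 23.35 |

I

Ratios (long/short): I ≈ 1.631; II ≈ 1.553; III ≈ 1.716; IV ≈ 1.432.
golden ratio ≈ 1.618; option I is nearest (Δ 0.013).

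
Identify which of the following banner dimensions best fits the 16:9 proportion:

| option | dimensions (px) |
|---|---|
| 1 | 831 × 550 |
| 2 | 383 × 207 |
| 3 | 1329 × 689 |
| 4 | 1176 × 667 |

Target 16:9 ≈ 1.778.
1: 1.511 (Δ0.267)  2: 1.850 (Δ0.072)  3: 1.929 (Δ0.151)  4: 1.763 (Δ0.015)

4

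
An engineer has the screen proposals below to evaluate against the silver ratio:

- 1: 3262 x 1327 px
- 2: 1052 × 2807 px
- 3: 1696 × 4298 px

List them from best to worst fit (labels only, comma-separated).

Ratios: 1 = 3262 / 1327 ≈ 2.458; 2 = 2807 / 1052 ≈ 2.668; 3 = 4298 / 1696 ≈ 2.534.
|Δ from 2.414|: 1 0.044; 2 0.254; 3 0.120.

1, 3, 2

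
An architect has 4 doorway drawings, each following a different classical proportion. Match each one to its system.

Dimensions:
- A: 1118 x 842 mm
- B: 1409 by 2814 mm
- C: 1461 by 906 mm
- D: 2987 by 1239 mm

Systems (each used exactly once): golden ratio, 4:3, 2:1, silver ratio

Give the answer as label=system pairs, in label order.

A = 1118/842 ≈ 1.328 → 4:3 (1.333)
B = 2814/1409 ≈ 1.997 → 2:1 (2.000)
C = 1461/906 ≈ 1.613 → golden ratio (1.618)
D = 2987/1239 ≈ 2.411 → silver ratio (2.414)

A=4:3, B=2:1, C=golden ratio, D=silver ratio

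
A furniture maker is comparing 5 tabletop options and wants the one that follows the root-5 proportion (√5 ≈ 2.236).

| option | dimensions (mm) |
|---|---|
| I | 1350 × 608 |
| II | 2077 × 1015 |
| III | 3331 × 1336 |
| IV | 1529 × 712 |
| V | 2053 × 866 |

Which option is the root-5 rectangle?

I

Target root-5 ≈ 2.236.
I: 2.220 (Δ0.016)  II: 2.046 (Δ0.190)  III: 2.493 (Δ0.257)  IV: 2.147 (Δ0.089)  V: 2.371 (Δ0.135)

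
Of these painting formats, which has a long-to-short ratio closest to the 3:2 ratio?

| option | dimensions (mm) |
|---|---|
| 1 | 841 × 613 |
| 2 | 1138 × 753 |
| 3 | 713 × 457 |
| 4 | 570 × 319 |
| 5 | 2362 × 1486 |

2

Ratios (long/short): 1 ≈ 1.372; 2 ≈ 1.511; 3 ≈ 1.560; 4 ≈ 1.787; 5 ≈ 1.590.
3:2 ≈ 1.500; option 2 is nearest (Δ 0.011).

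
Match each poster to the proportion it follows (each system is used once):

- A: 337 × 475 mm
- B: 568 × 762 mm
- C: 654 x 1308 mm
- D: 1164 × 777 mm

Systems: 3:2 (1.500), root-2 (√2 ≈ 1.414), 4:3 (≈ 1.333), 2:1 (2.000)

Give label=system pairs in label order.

A=root-2, B=4:3, C=2:1, D=3:2

Ratios: A ≈ 1.409; B ≈ 1.342; C ≈ 2.000; D ≈ 1.498.
Targets: 3:2 ≈ 1.500; root-2 ≈ 1.414; 4:3 ≈ 1.333; 2:1 ≈ 2.000.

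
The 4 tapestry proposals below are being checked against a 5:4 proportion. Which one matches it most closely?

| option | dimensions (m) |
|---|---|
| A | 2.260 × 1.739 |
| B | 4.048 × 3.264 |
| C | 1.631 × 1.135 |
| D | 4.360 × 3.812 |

Target 5:4 ≈ 1.250.
A: 1.300 (Δ0.050)  B: 1.240 (Δ0.010)  C: 1.437 (Δ0.187)  D: 1.144 (Δ0.106)

B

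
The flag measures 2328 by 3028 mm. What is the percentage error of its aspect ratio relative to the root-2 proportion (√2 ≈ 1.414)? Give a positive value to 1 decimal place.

Ratio = 3028 / 2328 ≈ 1.3007.
Ideal root-2 ≈ 1.4142. |1.3007 − 1.4142| / 1.4142 ≈ 8.03% → 8.0%.

8.0%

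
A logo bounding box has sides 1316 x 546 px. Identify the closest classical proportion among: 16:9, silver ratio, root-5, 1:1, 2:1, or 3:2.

Ratio = 1316 / 546 ≈ 2.410.
Distances: 16:9 1.778 (Δ 0.632); silver ratio 2.414 (Δ 0.004); root-5 2.236 (Δ 0.174); 1:1 1.000 (Δ 1.410); 2:1 2.000 (Δ 0.410); 3:2 1.500 (Δ 0.910).

silver ratio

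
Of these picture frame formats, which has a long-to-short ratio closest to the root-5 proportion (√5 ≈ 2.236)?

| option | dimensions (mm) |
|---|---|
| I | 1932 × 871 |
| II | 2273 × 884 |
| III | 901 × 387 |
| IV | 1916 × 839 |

Ratios (long/short): I ≈ 2.218; II ≈ 2.571; III ≈ 2.328; IV ≈ 2.284.
root-5 ≈ 2.236; option I is nearest (Δ 0.018).

I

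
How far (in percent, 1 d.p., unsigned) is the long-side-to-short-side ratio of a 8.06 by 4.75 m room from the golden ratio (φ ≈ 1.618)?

Ratio = 8.06 / 4.75 ≈ 1.6968.
Ideal golden ratio ≈ 1.6180. |1.6968 − 1.6180| / 1.6180 ≈ 4.87% → 4.9%.

4.9%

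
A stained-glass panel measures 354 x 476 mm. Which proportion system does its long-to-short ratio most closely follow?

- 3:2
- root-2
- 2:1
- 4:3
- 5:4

Ratio = 476 / 354 ≈ 1.345.
Distances: 3:2 1.500 (Δ 0.155); root-2 1.414 (Δ 0.069); 2:1 2.000 (Δ 0.655); 4:3 1.333 (Δ 0.012); 5:4 1.250 (Δ 0.095).

4:3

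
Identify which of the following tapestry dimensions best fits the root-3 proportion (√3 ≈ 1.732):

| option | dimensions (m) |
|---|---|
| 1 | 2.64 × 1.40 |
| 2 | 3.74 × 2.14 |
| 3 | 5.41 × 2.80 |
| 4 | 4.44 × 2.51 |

Target root-3 ≈ 1.732.
1: 1.886 (Δ0.154)  2: 1.748 (Δ0.016)  3: 1.932 (Δ0.200)  4: 1.769 (Δ0.037)

2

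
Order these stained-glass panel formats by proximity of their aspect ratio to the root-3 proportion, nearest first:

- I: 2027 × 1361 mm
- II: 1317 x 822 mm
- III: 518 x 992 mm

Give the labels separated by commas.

II, III, I

Ratios: I = 2027 / 1361 ≈ 1.489; II = 1317 / 822 ≈ 1.602; III = 992 / 518 ≈ 1.915.
|Δ from 1.732|: I 0.243; II 0.130; III 0.183.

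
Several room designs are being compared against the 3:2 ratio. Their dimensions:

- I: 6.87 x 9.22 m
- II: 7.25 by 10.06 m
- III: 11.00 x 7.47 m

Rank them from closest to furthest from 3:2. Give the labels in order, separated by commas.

III, II, I

I: 9.22/6.87 ≈ 1.342 → |1.342 − 1.500| = 0.158
II: 10.06/7.25 ≈ 1.388 → |1.388 − 1.500| = 0.112
III: 11.00/7.47 ≈ 1.473 → |1.473 − 1.500| = 0.027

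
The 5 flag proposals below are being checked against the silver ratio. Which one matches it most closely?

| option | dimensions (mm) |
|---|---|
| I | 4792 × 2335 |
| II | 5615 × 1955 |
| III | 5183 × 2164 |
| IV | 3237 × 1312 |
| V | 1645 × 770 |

III

Target silver ratio ≈ 2.414.
I: 2.052 (Δ0.362)  II: 2.872 (Δ0.458)  III: 2.395 (Δ0.019)  IV: 2.467 (Δ0.053)  V: 2.136 (Δ0.278)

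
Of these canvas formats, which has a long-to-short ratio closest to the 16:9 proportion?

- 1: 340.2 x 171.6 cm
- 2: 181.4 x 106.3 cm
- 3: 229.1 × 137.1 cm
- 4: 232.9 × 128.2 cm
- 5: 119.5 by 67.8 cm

5

Ratios (long/short): 1 ≈ 1.983; 2 ≈ 1.706; 3 ≈ 1.671; 4 ≈ 1.817; 5 ≈ 1.763.
16:9 ≈ 1.778; option 5 is nearest (Δ 0.015).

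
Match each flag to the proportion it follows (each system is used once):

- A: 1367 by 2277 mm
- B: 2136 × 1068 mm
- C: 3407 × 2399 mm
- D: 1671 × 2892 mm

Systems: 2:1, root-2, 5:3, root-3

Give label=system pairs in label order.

A=5:3, B=2:1, C=root-2, D=root-3

A = 2277/1367 ≈ 1.666 → 5:3 (1.667)
B = 2136/1068 ≈ 2.000 → 2:1 (2.000)
C = 3407/2399 ≈ 1.420 → root-2 (1.414)
D = 2892/1671 ≈ 1.731 → root-3 (1.732)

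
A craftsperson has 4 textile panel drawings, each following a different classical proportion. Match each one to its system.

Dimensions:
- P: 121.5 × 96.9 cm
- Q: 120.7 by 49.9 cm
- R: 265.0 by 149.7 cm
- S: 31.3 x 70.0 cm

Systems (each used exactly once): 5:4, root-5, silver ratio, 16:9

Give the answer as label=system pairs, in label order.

P = 121.5/96.9 ≈ 1.254 → 5:4 (1.250)
Q = 120.7/49.9 ≈ 2.419 → silver ratio (2.414)
R = 265.0/149.7 ≈ 1.770 → 16:9 (1.778)
S = 70.0/31.3 ≈ 2.236 → root-5 (2.236)

P=5:4, Q=silver ratio, R=16:9, S=root-5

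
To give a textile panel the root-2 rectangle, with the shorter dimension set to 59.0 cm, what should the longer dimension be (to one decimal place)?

83.4 cm

root-2 ≈ 1.41421.
Longer side = 59.0 × 1.41421 ≈ 83.438 → 83.4 cm.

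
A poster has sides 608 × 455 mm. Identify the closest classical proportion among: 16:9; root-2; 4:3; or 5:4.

4:3

608/455 ≈ 1.336. Nearest candidates are 4:3 (1.333, off by 0.003) and root-2 (1.414, off by 0.078).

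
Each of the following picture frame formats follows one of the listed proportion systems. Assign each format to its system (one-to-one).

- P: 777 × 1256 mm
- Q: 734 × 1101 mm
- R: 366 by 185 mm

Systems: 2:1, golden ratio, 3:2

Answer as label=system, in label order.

P = 1256/777 ≈ 1.616 → golden ratio (1.618)
Q = 1101/734 ≈ 1.500 → 3:2 (1.500)
R = 366/185 ≈ 1.978 → 2:1 (2.000)

P=golden ratio, Q=3:2, R=2:1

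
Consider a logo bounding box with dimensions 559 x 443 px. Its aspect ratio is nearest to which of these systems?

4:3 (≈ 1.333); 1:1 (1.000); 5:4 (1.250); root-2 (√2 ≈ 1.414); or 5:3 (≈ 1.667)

Ratio = 559 / 443 ≈ 1.262.
Distances: 4:3 1.333 (Δ 0.071); 1:1 1.000 (Δ 0.262); 5:4 1.250 (Δ 0.012); root-2 1.414 (Δ 0.152); 5:3 1.667 (Δ 0.405).

5:4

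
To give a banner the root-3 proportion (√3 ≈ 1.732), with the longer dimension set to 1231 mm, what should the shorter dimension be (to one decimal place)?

root-3 ≈ 1.73205.
Shorter side = 1231 ÷ 1.73205 ≈ 710.719 → 710.7 mm.

710.7 mm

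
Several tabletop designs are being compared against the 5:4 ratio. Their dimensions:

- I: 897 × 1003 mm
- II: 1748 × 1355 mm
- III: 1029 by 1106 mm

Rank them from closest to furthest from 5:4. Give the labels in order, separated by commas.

Ratios: I = 1003 / 897 ≈ 1.118; II = 1748 / 1355 ≈ 1.290; III = 1106 / 1029 ≈ 1.075.
|Δ from 1.250|: I 0.132; II 0.040; III 0.175.

II, I, III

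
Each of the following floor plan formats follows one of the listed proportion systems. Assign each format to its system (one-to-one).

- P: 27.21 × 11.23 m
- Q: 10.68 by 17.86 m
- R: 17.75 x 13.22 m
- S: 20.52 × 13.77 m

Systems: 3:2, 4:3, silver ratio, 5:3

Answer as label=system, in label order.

Ratios: P ≈ 2.423; Q ≈ 1.672; R ≈ 1.343; S ≈ 1.490.
Targets: 3:2 ≈ 1.500; 4:3 ≈ 1.333; silver ratio ≈ 2.414; 5:3 ≈ 1.667.

P=silver ratio, Q=5:3, R=4:3, S=3:2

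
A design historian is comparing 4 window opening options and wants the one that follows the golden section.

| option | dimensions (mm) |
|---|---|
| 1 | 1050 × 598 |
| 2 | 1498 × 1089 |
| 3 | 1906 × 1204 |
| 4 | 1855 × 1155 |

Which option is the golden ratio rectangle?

4

Ratios (long/short): 1 ≈ 1.756; 2 ≈ 1.376; 3 ≈ 1.583; 4 ≈ 1.606.
golden ratio ≈ 1.618; option 4 is nearest (Δ 0.012).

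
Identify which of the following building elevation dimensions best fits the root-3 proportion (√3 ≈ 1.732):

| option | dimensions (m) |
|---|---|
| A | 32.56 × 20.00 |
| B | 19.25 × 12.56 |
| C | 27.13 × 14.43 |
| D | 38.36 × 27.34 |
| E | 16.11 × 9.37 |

E

Ratios (long/short): A ≈ 1.628; B ≈ 1.533; C ≈ 1.880; D ≈ 1.403; E ≈ 1.719.
root-3 ≈ 1.732; option E is nearest (Δ 0.013).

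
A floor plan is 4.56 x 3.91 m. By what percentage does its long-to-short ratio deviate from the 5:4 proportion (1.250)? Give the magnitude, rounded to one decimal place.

6.7%

Ratio = 4.56 / 3.91 ≈ 1.1662.
Ideal 5:4 = 1.2500. |1.1662 − 1.2500| / 1.2500 ≈ 6.70% → 6.7%.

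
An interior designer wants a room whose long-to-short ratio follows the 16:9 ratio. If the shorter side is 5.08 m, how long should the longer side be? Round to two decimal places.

16:9 ≈ 1.77778.
Longer side = 5.08 × 1.77778 ≈ 9.0311 → 9.03 m.

9.03 m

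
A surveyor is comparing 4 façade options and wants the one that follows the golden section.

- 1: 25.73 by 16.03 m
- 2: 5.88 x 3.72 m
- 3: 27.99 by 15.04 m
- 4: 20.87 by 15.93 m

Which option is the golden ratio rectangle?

Ratios (long/short): 1 ≈ 1.605; 2 ≈ 1.581; 3 ≈ 1.861; 4 ≈ 1.310.
golden ratio ≈ 1.618; option 1 is nearest (Δ 0.013).

1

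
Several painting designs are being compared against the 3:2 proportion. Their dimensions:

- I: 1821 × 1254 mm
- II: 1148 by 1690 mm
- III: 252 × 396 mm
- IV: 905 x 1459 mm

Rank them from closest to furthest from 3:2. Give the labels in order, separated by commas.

I: 1821/1254 ≈ 1.452 → |1.452 − 1.500| = 0.048
II: 1690/1148 ≈ 1.472 → |1.472 − 1.500| = 0.028
III: 396/252 ≈ 1.571 → |1.571 − 1.500| = 0.071
IV: 1459/905 ≈ 1.612 → |1.612 − 1.500| = 0.112

II, I, III, IV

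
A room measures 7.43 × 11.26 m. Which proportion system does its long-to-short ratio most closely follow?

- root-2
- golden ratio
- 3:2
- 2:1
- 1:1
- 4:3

Ratio = 11.26 / 7.43 ≈ 1.515.
Distances: root-2 1.414 (Δ 0.101); golden ratio 1.618 (Δ 0.103); 3:2 1.500 (Δ 0.015); 2:1 2.000 (Δ 0.485); 1:1 1.000 (Δ 0.515); 4:3 1.333 (Δ 0.182).

3:2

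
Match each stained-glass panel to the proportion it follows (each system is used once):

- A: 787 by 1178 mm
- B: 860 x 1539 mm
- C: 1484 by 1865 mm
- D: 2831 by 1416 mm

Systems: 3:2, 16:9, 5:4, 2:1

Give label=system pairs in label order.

A=3:2, B=16:9, C=5:4, D=2:1

Ratios: A ≈ 1.497; B ≈ 1.790; C ≈ 1.257; D ≈ 1.999.
Targets: 3:2 ≈ 1.500; 16:9 ≈ 1.778; 5:4 ≈ 1.250; 2:1 ≈ 2.000.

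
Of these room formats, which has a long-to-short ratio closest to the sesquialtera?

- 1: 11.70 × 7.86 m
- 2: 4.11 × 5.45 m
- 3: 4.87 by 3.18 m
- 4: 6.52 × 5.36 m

Ratios (long/short): 1 ≈ 1.489; 2 ≈ 1.326; 3 ≈ 1.531; 4 ≈ 1.216.
3:2 ≈ 1.500; option 1 is nearest (Δ 0.011).

1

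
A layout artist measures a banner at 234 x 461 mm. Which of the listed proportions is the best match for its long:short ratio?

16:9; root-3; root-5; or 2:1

2:1

Ratio = 461 / 234 ≈ 1.970.
Distances: 16:9 1.778 (Δ 0.192); root-3 1.732 (Δ 0.238); root-5 2.236 (Δ 0.266); 2:1 2.000 (Δ 0.030).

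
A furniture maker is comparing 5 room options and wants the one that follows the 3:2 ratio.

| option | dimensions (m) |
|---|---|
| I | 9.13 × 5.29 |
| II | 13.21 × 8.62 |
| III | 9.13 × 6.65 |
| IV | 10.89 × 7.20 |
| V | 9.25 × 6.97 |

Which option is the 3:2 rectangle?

IV

Ratios (long/short): I ≈ 1.726; II ≈ 1.532; III ≈ 1.373; IV ≈ 1.512; V ≈ 1.327.
3:2 ≈ 1.500; option IV is nearest (Δ 0.012).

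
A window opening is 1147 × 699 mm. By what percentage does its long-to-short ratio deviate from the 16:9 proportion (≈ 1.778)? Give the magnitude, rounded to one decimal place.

7.7%

Ratio = 1147 / 699 ≈ 1.6409.
Ideal 16:9 ≈ 1.7778. |1.6409 − 1.7778| / 1.7778 ≈ 7.70% → 7.7%.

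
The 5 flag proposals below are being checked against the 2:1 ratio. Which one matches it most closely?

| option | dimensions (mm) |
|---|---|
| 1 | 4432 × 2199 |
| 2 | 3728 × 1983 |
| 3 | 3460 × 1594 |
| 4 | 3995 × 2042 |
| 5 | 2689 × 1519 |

Target 2:1 ≈ 2.000.
1: 2.015 (Δ0.015)  2: 1.880 (Δ0.120)  3: 2.171 (Δ0.171)  4: 1.956 (Δ0.044)  5: 1.770 (Δ0.230)

1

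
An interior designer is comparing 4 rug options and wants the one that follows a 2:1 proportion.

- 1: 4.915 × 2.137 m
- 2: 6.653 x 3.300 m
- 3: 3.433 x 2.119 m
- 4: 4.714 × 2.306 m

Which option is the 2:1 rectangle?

2

Target 2:1 ≈ 2.000.
1: 2.300 (Δ0.300)  2: 2.016 (Δ0.016)  3: 1.620 (Δ0.380)  4: 2.044 (Δ0.044)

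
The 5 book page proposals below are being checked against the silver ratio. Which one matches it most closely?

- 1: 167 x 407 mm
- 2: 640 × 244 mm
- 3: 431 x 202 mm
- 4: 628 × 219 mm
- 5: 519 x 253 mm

1

Target silver ratio ≈ 2.414.
1: 2.437 (Δ0.023)  2: 2.623 (Δ0.209)  3: 2.134 (Δ0.280)  4: 2.868 (Δ0.454)  5: 2.051 (Δ0.363)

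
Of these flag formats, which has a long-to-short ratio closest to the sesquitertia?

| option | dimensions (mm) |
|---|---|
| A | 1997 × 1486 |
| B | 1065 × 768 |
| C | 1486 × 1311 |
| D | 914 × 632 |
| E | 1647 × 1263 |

Ratios (long/short): A ≈ 1.344; B ≈ 1.387; C ≈ 1.133; D ≈ 1.446; E ≈ 1.304.
4:3 ≈ 1.333; option A is nearest (Δ 0.011).

A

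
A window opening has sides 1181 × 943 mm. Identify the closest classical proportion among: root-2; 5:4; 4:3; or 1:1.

5:4

Ratio = 1181 / 943 ≈ 1.252.
Distances: root-2 1.414 (Δ 0.162); 5:4 1.250 (Δ 0.002); 4:3 1.333 (Δ 0.081); 1:1 1.000 (Δ 0.252).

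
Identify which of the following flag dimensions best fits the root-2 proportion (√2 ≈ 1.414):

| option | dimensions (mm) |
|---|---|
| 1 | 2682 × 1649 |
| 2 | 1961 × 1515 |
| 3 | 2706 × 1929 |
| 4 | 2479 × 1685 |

3

Ratios (long/short): 1 ≈ 1.626; 2 ≈ 1.294; 3 ≈ 1.403; 4 ≈ 1.471.
root-2 ≈ 1.414; option 3 is nearest (Δ 0.011).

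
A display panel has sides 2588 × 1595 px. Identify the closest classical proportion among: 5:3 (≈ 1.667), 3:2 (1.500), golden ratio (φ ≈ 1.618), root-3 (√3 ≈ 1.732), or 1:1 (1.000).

2588/1595 ≈ 1.623. Nearest candidates are golden ratio (1.618, off by 0.005) and 5:3 (1.667, off by 0.044).

golden ratio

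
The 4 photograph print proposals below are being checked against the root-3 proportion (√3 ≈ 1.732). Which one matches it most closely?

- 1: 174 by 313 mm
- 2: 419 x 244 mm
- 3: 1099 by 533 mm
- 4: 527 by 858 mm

2

Ratios (long/short): 1 ≈ 1.799; 2 ≈ 1.717; 3 ≈ 2.062; 4 ≈ 1.628.
root-3 ≈ 1.732; option 2 is nearest (Δ 0.015).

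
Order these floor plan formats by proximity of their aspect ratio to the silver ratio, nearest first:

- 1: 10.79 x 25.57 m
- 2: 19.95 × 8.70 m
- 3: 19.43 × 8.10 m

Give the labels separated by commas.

Ratios: 1 = 25.57 / 10.79 ≈ 2.370; 2 = 19.95 / 8.70 ≈ 2.293; 3 = 19.43 / 8.10 ≈ 2.399.
|Δ from 2.414|: 1 0.044; 2 0.121; 3 0.015.

3, 1, 2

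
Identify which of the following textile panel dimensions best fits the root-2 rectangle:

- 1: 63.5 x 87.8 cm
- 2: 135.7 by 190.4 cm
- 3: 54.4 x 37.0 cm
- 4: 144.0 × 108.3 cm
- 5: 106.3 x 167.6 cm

Target root-2 ≈ 1.414.
1: 1.383 (Δ0.031)  2: 1.403 (Δ0.011)  3: 1.470 (Δ0.056)  4: 1.330 (Δ0.084)  5: 1.577 (Δ0.163)

2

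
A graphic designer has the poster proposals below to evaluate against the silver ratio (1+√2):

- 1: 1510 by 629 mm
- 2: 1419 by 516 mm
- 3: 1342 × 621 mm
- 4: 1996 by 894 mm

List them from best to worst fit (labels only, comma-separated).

Ratios: 1 = 1510 / 629 ≈ 2.401; 2 = 1419 / 516 ≈ 2.750; 3 = 1342 / 621 ≈ 2.161; 4 = 1996 / 894 ≈ 2.233.
|Δ from 2.414|: 1 0.013; 2 0.336; 3 0.253; 4 0.181.

1, 4, 3, 2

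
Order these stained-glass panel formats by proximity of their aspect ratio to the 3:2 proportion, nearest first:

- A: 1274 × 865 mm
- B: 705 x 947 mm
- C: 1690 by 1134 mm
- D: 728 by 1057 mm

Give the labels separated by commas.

Ratios: A = 1274 / 865 ≈ 1.473; B = 947 / 705 ≈ 1.343; C = 1690 / 1134 ≈ 1.490; D = 1057 / 728 ≈ 1.452.
|Δ from 1.500|: A 0.027; B 0.157; C 0.010; D 0.048.

C, A, D, B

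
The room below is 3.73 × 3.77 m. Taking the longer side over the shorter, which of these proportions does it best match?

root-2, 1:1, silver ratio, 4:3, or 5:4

1:1

3.77/3.73 ≈ 1.011. Nearest candidates are 1:1 (1.000, off by 0.011) and 5:4 (1.250, off by 0.239).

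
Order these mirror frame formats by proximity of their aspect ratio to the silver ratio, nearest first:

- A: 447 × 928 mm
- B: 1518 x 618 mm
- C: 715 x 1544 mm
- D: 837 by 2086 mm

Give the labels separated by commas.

Ratios: A = 928 / 447 ≈ 2.076; B = 1518 / 618 ≈ 2.456; C = 1544 / 715 ≈ 2.159; D = 2086 / 837 ≈ 2.492.
|Δ from 2.414|: A 0.338; B 0.042; C 0.255; D 0.078.

B, D, C, A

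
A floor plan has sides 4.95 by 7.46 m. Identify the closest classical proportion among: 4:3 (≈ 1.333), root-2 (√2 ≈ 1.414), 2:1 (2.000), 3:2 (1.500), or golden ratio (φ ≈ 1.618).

Ratio = 7.46 / 4.95 ≈ 1.507.
Distances: 4:3 1.333 (Δ 0.174); root-2 1.414 (Δ 0.093); 2:1 2.000 (Δ 0.493); 3:2 1.500 (Δ 0.007); golden ratio 1.618 (Δ 0.111).

3:2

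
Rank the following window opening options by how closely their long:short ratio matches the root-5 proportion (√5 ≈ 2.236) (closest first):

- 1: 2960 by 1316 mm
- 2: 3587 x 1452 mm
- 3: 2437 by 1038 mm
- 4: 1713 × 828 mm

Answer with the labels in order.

1, 3, 4, 2

Ratios: 1 = 2960 / 1316 ≈ 2.249; 2 = 3587 / 1452 ≈ 2.470; 3 = 2437 / 1038 ≈ 2.348; 4 = 1713 / 828 ≈ 2.069.
|Δ from 2.236|: 1 0.013; 2 0.234; 3 0.112; 4 0.167.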